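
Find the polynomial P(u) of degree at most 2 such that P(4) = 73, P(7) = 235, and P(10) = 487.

P(u) = 5u^2 - u - 3

Using the Lagrange interpolation formula with nodes 4, 7, 10:
  L_0(u) = (u - 7)(u - 10) / 18
  L_1(u) = (u - 4)(u - 10) / -9
  L_2(u) = (u - 4)(u - 7) / 18
Then P(u) = 73·L_0(u) + 235·L_1(u) + 487·L_2(u).
Expanding and collecting terms gives P(u) = 5u^2 - u - 3.
Check: P(4) = 73. ✓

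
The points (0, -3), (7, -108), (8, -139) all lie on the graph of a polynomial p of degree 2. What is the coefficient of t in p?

-1

Write p(t) = at^2 + bt + c. Substituting each data point gives a linear system:
  c = -3
  49a + 7b + c = -108
  64a + 8b + c = -139
Solving the system yields a = -2, b = -1, c = -3.
So p(t) = -2t² - t - 3.
The coefficient of t is -1.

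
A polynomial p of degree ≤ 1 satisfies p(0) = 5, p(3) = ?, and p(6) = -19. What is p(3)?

-7

The 2 known points determine the degree-1 polynomial uniquely.
Write p(x) = ax + b. Substituting each data point gives a linear system:
  b = 5
  6a + b = -19
Solving the system yields a = -4, b = 5.
So p(x) = -4x + 5.
Then p(3) = -7.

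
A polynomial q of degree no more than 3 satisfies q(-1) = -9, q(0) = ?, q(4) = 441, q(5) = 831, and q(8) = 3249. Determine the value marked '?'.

The 4 known points determine the degree-3 polynomial uniquely.
Write q(n) = an^3 + bn^2 + cn + d. Substituting each data point gives a linear system:
  -a + b - c + d = -9
  64a + 16b + 4c + d = 441
  125a + 25b + 5c + d = 831
  512a + 64b + 8c + d = 3249
Solving the system yields a = 6, b = 2, c = 6, d = 1.
So q(n) = 6n^3 + 2n^2 + 6n + 1.
Then q(0) = 1.

1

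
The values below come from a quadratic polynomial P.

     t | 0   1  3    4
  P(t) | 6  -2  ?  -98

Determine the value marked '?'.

-54

The 3 known points determine the degree-2 polynomial uniquely.
Write P(t) = at^2 + bt + c. Substituting each data point gives a linear system:
  c = 6
  a + b + c = -2
  16a + 4b + c = -98
Solving the system yields a = -6, b = -2, c = 6.
So P(t) = -6t² - 2t + 6.
Then P(3) = -54.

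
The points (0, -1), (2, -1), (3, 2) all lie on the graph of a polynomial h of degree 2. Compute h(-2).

7

Using the Lagrange interpolation formula with nodes 0, 2, 3:
  L_0(n) = (n - 2)(n - 3) / 6
  L_1(n) = n(n - 3) / -2
  L_2(n) = n(n - 2) / 3
Then h(n) = -1·L_0(n) - 1·L_1(n) + 2·L_2(n).
Expanding and collecting terms gives h(n) = n^2 - 2n - 1.
Evaluating at n = -2: h(-2) = 7.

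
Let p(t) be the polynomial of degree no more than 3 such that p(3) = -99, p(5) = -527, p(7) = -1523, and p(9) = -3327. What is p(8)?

-2309

Write p(t) = at^3 + bt^2 + ct + d. Substituting each data point gives a linear system:
  27a + 9b + 3c + d = -99
  125a + 25b + 5c + d = -527
  343a + 49b + 7c + d = -1523
  729a + 81b + 9c + d = -3327
Solving the system yields a = -5, b = 4, c = -1, d = 3.
So p(t) = -5t³ + 4t² - t + 3.
Then p(8) = -2309.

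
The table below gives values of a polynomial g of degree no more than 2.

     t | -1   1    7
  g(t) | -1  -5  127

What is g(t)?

g(t) = 3t^2 - 2t - 6

Write g(t) = at^2 + bt + c. Substituting each data point gives a linear system:
  a - b + c = -1
  a + b + c = -5
  49a + 7b + c = 127
Solving the system yields a = 3, b = -2, c = -6.
So g(t) = 3t^2 - 2t - 6.
Check: g(1) = -5. ✓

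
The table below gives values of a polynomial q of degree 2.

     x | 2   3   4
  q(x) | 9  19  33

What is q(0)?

1

Write q(x) = ax^2 + bx + c. Substituting each data point gives a linear system:
  4a + 2b + c = 9
  9a + 3b + c = 19
  16a + 4b + c = 33
Solving the system yields a = 2, b = 0, c = 1.
So q(x) = 2x^2 + 1.
Then q(0) = 1.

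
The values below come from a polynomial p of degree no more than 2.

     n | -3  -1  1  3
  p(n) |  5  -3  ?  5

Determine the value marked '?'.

The 3 known points determine the degree-2 polynomial uniquely.
Write p(n) = an^2 + bn + c. Substituting each data point gives a linear system:
  9a - 3b + c = 5
  a - b + c = -3
  9a + 3b + c = 5
Solving the system yields a = 1, b = 0, c = -4.
So p(n) = n^2 - 4.
Then p(1) = -3.

-3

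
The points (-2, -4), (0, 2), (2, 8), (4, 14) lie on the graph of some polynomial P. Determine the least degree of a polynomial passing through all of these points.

Forward differences of the values at u = -2, 0, 2, 4:
  P  : -4  2  8  14
  Δ  : 6  6  6
  Δ^2: 0  0
  Δ^3: 0
The first differences are constant (6) and nonzero, while all higher differences vanish, so the minimal degree is 1.

1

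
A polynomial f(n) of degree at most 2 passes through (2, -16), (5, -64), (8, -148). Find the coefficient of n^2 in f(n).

Write f(n) = an^2 + bn + c. Substituting each data point gives a linear system:
  4a + 2b + c = -16
  25a + 5b + c = -64
  64a + 8b + c = -148
Solving the system yields a = -2, b = -2, c = -4.
So f(n) = -2n^2 - 2n - 4.
The leading coefficient is -2.

-2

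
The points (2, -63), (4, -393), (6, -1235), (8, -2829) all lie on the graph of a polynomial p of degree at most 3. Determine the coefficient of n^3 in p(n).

-5

Write p(n) = an^3 + bn^2 + cn + d. Substituting each data point gives a linear system:
  8a + 4b + 2c + d = -63
  64a + 16b + 4c + d = -393
  216a + 36b + 6c + d = -1235
  512a + 64b + 8c + d = -2829
Solving the system yields a = -5, b = -4, c = -1, d = -5.
So p(n) = -5n³ - 4n² - n - 5.
The leading coefficient is -5.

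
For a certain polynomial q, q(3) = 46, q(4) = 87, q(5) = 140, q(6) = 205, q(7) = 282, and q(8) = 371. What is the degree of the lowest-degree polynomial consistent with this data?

2

Forward differences of the values at s = 3, 4, 5, 6, 7, 8:
  q  : 46  87  140  205  282  371
  Δ  : 41  53  65  77  89
  Δ^2: 12  12  12  12
  Δ^3: 0  0  0
  Δ^4: 0  0
  Δ^5: 0
The second differences are constant (12) and nonzero, while all higher differences vanish, so the minimal degree is 2.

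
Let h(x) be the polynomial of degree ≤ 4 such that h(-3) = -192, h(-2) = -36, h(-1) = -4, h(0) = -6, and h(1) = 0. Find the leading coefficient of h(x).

Write h(x) = ax^4 + bx^3 + cx^2 + dx + e. Substituting each data point gives a linear system:
  81a - 27b + 9c - 3d + e = -192
  16a - 8b + 4c - 2d + e = -36
  a - b + c - d + e = -4
  e = -6
  a + b + c + d + e = 0
Solving the system yields a = -2, b = 3, c = 6, d = -1, e = -6.
So h(x) = -2x^4 + 3x^3 + 6x^2 - x - 6.
The leading coefficient is -2.

-2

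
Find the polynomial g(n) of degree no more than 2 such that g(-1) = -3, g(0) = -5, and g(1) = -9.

Write g(n) = an^2 + bn + c. Substituting each data point gives a linear system:
  a - b + c = -3
  c = -5
  a + b + c = -9
Solving the system yields a = -1, b = -3, c = -5.
So g(n) = -n^2 - 3n - 5.
Check: g(0) = -5. ✓

g(n) = -n^2 - 3n - 5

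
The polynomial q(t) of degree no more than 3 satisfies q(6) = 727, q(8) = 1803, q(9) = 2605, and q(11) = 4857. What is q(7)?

1185

Using the Lagrange interpolation formula with nodes 6, 8, 9, 11:
  L_0(t) = (t - 8)(t - 9)(t - 11) / -30
  L_1(t) = (t - 6)(t - 9)(t - 11) / 6
  L_2(t) = (t - 6)(t - 8)(t - 11) / -6
  L_3(t) = (t - 6)(t - 8)(t - 9) / 30
Then q(t) = 727·L_0(t) + 1803·L_1(t) + 2605·L_2(t) + 4857·L_3(t).
Expanding and collecting terms gives q(t) = 4t³ - 4t² + 2t - 5.
Evaluating at t = 7: q(7) = 1185.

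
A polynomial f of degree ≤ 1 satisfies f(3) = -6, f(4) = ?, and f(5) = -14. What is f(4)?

On equispaced nodes a degree-1 polynomial has vanishing second forward difference, so
  f(3) - 2·f(4) + f(5) = 0.
Substituting the known values and solving for f(4):
  -2·f(4) = 20
  f(4) = -10.

-10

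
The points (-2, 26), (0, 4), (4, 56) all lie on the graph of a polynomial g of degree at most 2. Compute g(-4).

Write g(t) = at^2 + bt + c. Substituting each data point gives a linear system:
  4a - 2b + c = 26
  c = 4
  16a + 4b + c = 56
Solving the system yields a = 4, b = -3, c = 4.
So g(t) = 4t^2 - 3t + 4.
Then g(-4) = 80.

80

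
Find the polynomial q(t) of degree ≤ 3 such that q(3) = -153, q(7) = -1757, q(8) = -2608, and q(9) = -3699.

Write q(t) = at^3 + bt^2 + ct + d. Substituting each data point gives a linear system:
  27a + 9b + 3c + d = -153
  343a + 49b + 7c + d = -1757
  512a + 64b + 8c + d = -2608
  729a + 81b + 9c + d = -3699
Solving the system yields a = -5, b = 0, c = -6, d = 0.
So q(t) = -5t^3 - 6t.
Check: q(8) = -2608. ✓

q(t) = -5t^3 - 6t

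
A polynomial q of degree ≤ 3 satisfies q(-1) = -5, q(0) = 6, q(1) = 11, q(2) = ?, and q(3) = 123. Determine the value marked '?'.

The 4 known points determine the degree-3 polynomial uniquely.
Write q(x) = ax^3 + bx^2 + cx + d. Substituting each data point gives a linear system:
  -a + b - c + d = -5
  d = 6
  a + b + c + d = 11
  27a + 9b + 3c + d = 123
Solving the system yields a = 5, b = -3, c = 3, d = 6.
So q(x) = 5x^3 - 3x^2 + 3x + 6.
Then q(2) = 40.

40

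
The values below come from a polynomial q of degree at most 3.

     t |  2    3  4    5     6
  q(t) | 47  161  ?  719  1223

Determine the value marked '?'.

On equispaced nodes a degree-3 polynomial has vanishing fourth forward difference, so
  q(2) - 4·q(3) + 6·q(4) - 4·q(5) + q(6) = 0.
Substituting the known values and solving for q(4):
  6·q(4) = 2250
  q(4) = 375.

375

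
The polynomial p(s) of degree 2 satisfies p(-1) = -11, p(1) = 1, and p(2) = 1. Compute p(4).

Write p(s) = as^2 + bs + c. Substituting each data point gives a linear system:
  a - b + c = -11
  a + b + c = 1
  4a + 2b + c = 1
Solving the system yields a = -2, b = 6, c = -3.
So p(s) = -2s^2 + 6s - 3.
Then p(4) = -11.

-11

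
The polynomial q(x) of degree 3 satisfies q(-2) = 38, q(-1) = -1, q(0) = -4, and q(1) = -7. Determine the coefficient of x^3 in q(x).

Write q(x) = ax^3 + bx^2 + cx + d. Substituting each data point gives a linear system:
  -8a + 4b - 2c + d = 38
  -a + b - c + d = -1
  d = -4
  a + b + c + d = -7
Solving the system yields a = -6, b = 0, c = 3, d = -4.
So q(x) = -6x^3 + 3x - 4.
The leading coefficient is -6.

-6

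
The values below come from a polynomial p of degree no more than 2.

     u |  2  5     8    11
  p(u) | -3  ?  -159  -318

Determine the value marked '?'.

-54

The 3 known points determine the degree-2 polynomial uniquely.
Write p(u) = au^2 + bu + c. Substituting each data point gives a linear system:
  4a + 2b + c = -3
  64a + 8b + c = -159
  121a + 11b + c = -318
Solving the system yields a = -3, b = 4, c = 1.
So p(u) = -3u² + 4u + 1.
Then p(5) = -54.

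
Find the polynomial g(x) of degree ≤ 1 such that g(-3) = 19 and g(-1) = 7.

g(x) = -6x + 1

Write g(x) = ax + b. Substituting each data point gives a linear system:
  -3a + b = 19
  -a + b = 7
Solving the system yields a = -6, b = 1.
So g(x) = -6x + 1.
Check: g(-3) = 19. ✓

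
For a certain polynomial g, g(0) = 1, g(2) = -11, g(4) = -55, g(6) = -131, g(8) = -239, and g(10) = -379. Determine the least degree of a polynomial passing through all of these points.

2

Forward differences of the values at s = 0, 2, 4, 6, 8, 10:
  g  : 1  -11  -55  -131  -239  -379
  Δ  : -12  -44  -76  -108  -140
  Δ^2: -32  -32  -32  -32
  Δ^3: 0  0  0
  Δ^4: 0  0
  Δ^5: 0
The second differences are constant (-32) and nonzero, while all higher differences vanish, so the minimal degree is 2.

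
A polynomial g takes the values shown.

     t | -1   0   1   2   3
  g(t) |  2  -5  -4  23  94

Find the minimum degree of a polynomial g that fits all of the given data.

3

Forward differences of the values at t = -1, 0, 1, 2, 3:
  g  : 2  -5  -4  23  94
  Δ  : -7  1  27  71
  Δ^2: 8  26  44
  Δ^3: 18  18
  Δ^4: 0
The third differences are constant (18) and nonzero, while all higher differences vanish, so the minimal degree is 3.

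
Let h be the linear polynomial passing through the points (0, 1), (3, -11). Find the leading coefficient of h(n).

Write h(n) = an + b. Substituting each data point gives a linear system:
  b = 1
  3a + b = -11
Solving the system yields a = -4, b = 1.
So h(n) = -4n + 1.
The leading coefficient is -4.

-4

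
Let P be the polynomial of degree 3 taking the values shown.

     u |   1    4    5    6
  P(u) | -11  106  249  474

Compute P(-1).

-9

Using the Lagrange interpolation formula with nodes 1, 4, 5, 6:
  L_0(u) = (u - 4)(u - 5)(u - 6) / -60
  L_1(u) = (u - 1)(u - 5)(u - 6) / 6
  L_2(u) = (u - 1)(u - 4)(u - 6) / -4
  L_3(u) = (u - 1)(u - 4)(u - 5) / 10
Then P(u) = -11·L_0(u) + 106·L_1(u) + 249·L_2(u) + 474·L_3(u).
Expanding and collecting terms gives P(u) = 3u^3 - 4u^2 - 4u - 6.
Evaluating at u = -1: P(-1) = -9.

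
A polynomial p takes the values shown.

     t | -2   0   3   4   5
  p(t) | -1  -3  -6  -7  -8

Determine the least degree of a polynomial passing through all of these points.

1

Divided differences on the nodes -2, 0, 3, 4, 5:
  order 0: -1  -3  -6  -7  -8
  order 1: -1  -1  -1  -1
  order 2: 0  0  0
  order 3: 0  0
  order 4: 0
The order-1 divided differences are all -1 (nonzero) and every higher order vanishes, so the data lies on a polynomial of degree exactly 1.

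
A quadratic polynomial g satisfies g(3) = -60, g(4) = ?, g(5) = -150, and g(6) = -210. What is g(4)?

The 3 known points determine the degree-2 polynomial uniquely.
Write g(x) = ax^2 + bx + c. Substituting each data point gives a linear system:
  9a + 3b + c = -60
  25a + 5b + c = -150
  36a + 6b + c = -210
Solving the system yields a = -5, b = -5, c = 0.
So g(x) = -5x^2 - 5x.
Then g(4) = -100.

-100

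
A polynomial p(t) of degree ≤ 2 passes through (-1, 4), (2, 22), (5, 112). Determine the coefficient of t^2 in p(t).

4

Write p(t) = at^2 + bt + c. Substituting each data point gives a linear system:
  a - b + c = 4
  4a + 2b + c = 22
  25a + 5b + c = 112
Solving the system yields a = 4, b = 2, c = 2.
So p(t) = 4t^2 + 2t + 2.
The leading coefficient is 4.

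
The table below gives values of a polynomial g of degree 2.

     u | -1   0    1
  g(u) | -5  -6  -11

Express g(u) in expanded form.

Write g(u) = au^2 + bu + c. Substituting each data point gives a linear system:
  a - b + c = -5
  c = -6
  a + b + c = -11
Solving the system yields a = -2, b = -3, c = -6.
So g(u) = -2u² - 3u - 6.
Check: g(-1) = -5. ✓

g(u) = -2u^2 - 3u - 6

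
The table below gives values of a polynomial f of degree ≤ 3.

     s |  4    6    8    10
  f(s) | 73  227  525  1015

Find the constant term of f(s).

Write f(s) = as^3 + bs^2 + cs + d. Substituting each data point gives a linear system:
  64a + 16b + 4c + d = 73
  216a + 36b + 6c + d = 227
  512a + 64b + 8c + d = 525
  1000a + 100b + 10c + d = 1015
Solving the system yields a = 1, b = 0, c = 1, d = 5.
So f(s) = s^3 + s + 5.
The constant term is 5.

5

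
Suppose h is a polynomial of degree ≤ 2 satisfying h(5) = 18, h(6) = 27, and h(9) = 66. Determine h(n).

h(n) = n^2 - 2n + 3

Using the Lagrange interpolation formula with nodes 5, 6, 9:
  L_0(n) = (n - 6)(n - 9) / 4
  L_1(n) = (n - 5)(n - 9) / -3
  L_2(n) = (n - 5)(n - 6) / 12
Then h(n) = 18·L_0(n) + 27·L_1(n) + 66·L_2(n).
Expanding and collecting terms gives h(n) = n² - 2n + 3.
Check: h(9) = 66. ✓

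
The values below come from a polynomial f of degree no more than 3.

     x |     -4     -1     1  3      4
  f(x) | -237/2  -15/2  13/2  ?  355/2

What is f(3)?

169/2

The 4 known points determine the degree-3 polynomial uniquely.
Write f(x) = ax^3 + bx^2 + cx + d. Substituting each data point gives a linear system:
  -64a + 16b - 4c + d = -237/2
  -a + b - c + d = -15/2
  a + b + c + d = 13/2
  64a + 16b + 4c + d = 355/2
Solving the system yields a = 2, b = 2, c = 5, d = -5/2.
So f(x) = 2x^3 + 2x^2 + 5x - 5/2.
Then f(3) = 169/2.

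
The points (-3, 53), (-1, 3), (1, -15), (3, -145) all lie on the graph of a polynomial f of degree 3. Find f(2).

-57

Write f(u) = au^3 + bu^2 + cu + d. Substituting each data point gives a linear system:
  -27a + 9b - 3c + d = 53
  -a + b - c + d = 3
  a + b + c + d = -15
  27a + 9b + 3c + d = -145
Solving the system yields a = -3, b = -5, c = -6, d = -1.
So f(u) = -3u^3 - 5u^2 - 6u - 1.
Then f(2) = -57.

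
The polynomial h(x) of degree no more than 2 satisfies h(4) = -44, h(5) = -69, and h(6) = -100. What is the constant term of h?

Write h(x) = ax^2 + bx + c. Substituting each data point gives a linear system:
  16a + 4b + c = -44
  25a + 5b + c = -69
  36a + 6b + c = -100
Solving the system yields a = -3, b = 2, c = -4.
So h(x) = -3x² + 2x - 4.
The constant term is -4.

-4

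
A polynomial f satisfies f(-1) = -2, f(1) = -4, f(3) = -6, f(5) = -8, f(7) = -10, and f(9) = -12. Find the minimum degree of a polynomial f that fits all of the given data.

Forward differences of the values at x = -1, 1, 3, 5, 7, 9:
  f  : -2  -4  -6  -8  -10  -12
  Δ  : -2  -2  -2  -2  -2
  Δ^2: 0  0  0  0
  Δ^3: 0  0  0
  Δ^4: 0  0
  Δ^5: 0
The first differences are constant (-2) and nonzero, while all higher differences vanish, so the minimal degree is 1.

1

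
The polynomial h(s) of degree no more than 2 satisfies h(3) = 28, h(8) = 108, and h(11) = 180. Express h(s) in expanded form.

Write h(s) = as^2 + bs + c. Substituting each data point gives a linear system:
  9a + 3b + c = 28
  64a + 8b + c = 108
  121a + 11b + c = 180
Solving the system yields a = 1, b = 5, c = 4.
So h(s) = s^2 + 5s + 4.
Check: h(3) = 28. ✓

h(s) = s^2 + 5s + 4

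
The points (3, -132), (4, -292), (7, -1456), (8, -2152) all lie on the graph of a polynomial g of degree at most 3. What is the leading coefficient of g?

Write g(u) = au^3 + bu^2 + cu + d. Substituting each data point gives a linear system:
  27a + 9b + 3c + d = -132
  64a + 16b + 4c + d = -292
  343a + 49b + 7c + d = -1456
  512a + 64b + 8c + d = -2152
Solving the system yields a = -4, b = -1, c = -5, d = 0.
So g(u) = -4u^3 - u^2 - 5u.
The leading coefficient is -4.

-4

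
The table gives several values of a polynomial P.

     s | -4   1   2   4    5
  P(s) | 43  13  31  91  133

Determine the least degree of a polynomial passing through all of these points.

Divided differences on the nodes -4, 1, 2, 4, 5:
  order 0: 43  13  31  91  133
  order 1: -6  18  30  42
  order 2: 4  4  4
  order 3: 0  0
  order 4: 0
The order-2 divided differences are all 4 (nonzero) and every higher order vanishes, so the data lies on a polynomial of degree exactly 2.

2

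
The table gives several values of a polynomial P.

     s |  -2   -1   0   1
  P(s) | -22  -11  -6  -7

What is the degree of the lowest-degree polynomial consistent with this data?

2

Forward differences of the values at s = -2, -1, 0, 1:
  P  : -22  -11  -6  -7
  Δ  : 11  5  -1
  Δ^2: -6  -6
  Δ^3: 0
The second differences are constant (-6) and nonzero, while all higher differences vanish, so the minimal degree is 2.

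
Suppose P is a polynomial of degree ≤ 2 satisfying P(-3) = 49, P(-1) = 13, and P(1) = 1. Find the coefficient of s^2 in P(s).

3

Write P(s) = as^2 + bs + c. Substituting each data point gives a linear system:
  9a - 3b + c = 49
  a - b + c = 13
  a + b + c = 1
Solving the system yields a = 3, b = -6, c = 4.
So P(s) = 3s² - 6s + 4.
The leading coefficient is 3.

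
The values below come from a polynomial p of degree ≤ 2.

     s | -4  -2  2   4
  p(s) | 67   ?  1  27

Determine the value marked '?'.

21

The 3 known points determine the degree-2 polynomial uniquely.
Write p(s) = as^2 + bs + c. Substituting each data point gives a linear system:
  16a - 4b + c = 67
  4a + 2b + c = 1
  16a + 4b + c = 27
Solving the system yields a = 3, b = -5, c = -1.
So p(s) = 3s^2 - 5s - 1.
Then p(-2) = 21.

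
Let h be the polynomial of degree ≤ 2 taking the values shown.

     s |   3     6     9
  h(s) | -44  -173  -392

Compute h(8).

Using the Lagrange interpolation formula with nodes 3, 6, 9:
  L_0(s) = (s - 6)(s - 9) / 18
  L_1(s) = (s - 3)(s - 9) / -9
  L_2(s) = (s - 3)(s - 6) / 18
Then h(s) = -44·L_0(s) - 173·L_1(s) - 392·L_2(s).
Expanding and collecting terms gives h(s) = -5s^2 + 2s - 5.
Evaluating at s = 8: h(8) = -309.

-309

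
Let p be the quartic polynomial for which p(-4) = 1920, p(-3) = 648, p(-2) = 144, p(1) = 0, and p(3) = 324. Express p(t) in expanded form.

p(t) = 6t^4 - 6t^3

Using the Lagrange interpolation formula with nodes -4, -3, -2, 1, 3:
  L_0(t) = (t + 3)(t + 2)(t - 1)(t - 3) / 70
  L_1(t) = (t + 4)(t + 2)(t - 1)(t - 3) / -24
  L_2(t) = (t + 4)(t + 3)(t - 1)(t - 3) / 30
  L_3(t) = (t + 4)(t + 3)(t + 2)(t - 3) / -120
  L_4(t) = (t + 4)(t + 3)(t + 2)(t - 1) / 420
Then p(t) = 1920·L_0(t) + 648·L_1(t) + 144·L_2(t) + 0·L_3(t) + 324·L_4(t).
Expanding and collecting terms gives p(t) = 6t⁴ - 6t³.
Check: p(3) = 324. ✓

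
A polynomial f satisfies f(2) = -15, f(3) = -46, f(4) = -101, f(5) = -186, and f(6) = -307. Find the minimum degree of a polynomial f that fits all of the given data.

3

Forward differences of the values at x = 2, 3, 4, 5, 6:
  f  : -15  -46  -101  -186  -307
  Δ  : -31  -55  -85  -121
  Δ^2: -24  -30  -36
  Δ^3: -6  -6
  Δ^4: 0
The third differences are constant (-6) and nonzero, while all higher differences vanish, so the minimal degree is 3.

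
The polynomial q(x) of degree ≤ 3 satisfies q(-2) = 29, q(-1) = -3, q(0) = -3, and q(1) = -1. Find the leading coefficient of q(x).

Write q(x) = ax^3 + bx^2 + cx + d. Substituting each data point gives a linear system:
  -8a + 4b - 2c + d = 29
  -a + b - c + d = -3
  d = -3
  a + b + c + d = -1
Solving the system yields a = -5, b = 1, c = 6, d = -3.
So q(x) = -5x^3 + x^2 + 6x - 3.
The leading coefficient is -5.

-5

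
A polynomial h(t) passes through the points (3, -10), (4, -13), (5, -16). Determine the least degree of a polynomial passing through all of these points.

Forward differences of the values at t = 3, 4, 5:
  h  : -10  -13  -16
  Δ  : -3  -3
  Δ^2: 0
The first differences are constant (-3) and nonzero, while all higher differences vanish, so the minimal degree is 1.

1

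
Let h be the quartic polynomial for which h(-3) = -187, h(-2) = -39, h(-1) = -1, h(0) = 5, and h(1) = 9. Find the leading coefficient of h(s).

-2

Write h(s) = as^4 + bs^3 + cs^2 + ds + e. Substituting each data point gives a linear system:
  81a - 27b + 9c - 3d + e = -187
  16a - 8b + 4c - 2d + e = -39
  a - b + c - d + e = -1
  e = 5
  a + b + c + d + e = 9
Solving the system yields a = -2, b = 1, c = 1, d = 4, e = 5.
So h(s) = -2s^4 + s^3 + s^2 + 4s + 5.
The leading coefficient is -2.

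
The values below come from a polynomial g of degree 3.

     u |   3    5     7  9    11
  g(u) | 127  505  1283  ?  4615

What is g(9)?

The 4 known points determine the degree-3 polynomial uniquely.
Write g(u) = au^3 + bu^2 + cu + d. Substituting each data point gives a linear system:
  27a + 9b + 3c + d = 127
  125a + 25b + 5c + d = 505
  343a + 49b + 7c + d = 1283
  1331a + 121b + 11c + d = 4615
Solving the system yields a = 3, b = 5, c = 2, d = -5.
So g(u) = 3u^3 + 5u^2 + 2u - 5.
Then g(9) = 2605.

2605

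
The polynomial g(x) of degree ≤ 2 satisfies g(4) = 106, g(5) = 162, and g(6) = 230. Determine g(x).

g(x) = 6x^2 + 2x + 2

Write g(x) = ax^2 + bx + c. Substituting each data point gives a linear system:
  16a + 4b + c = 106
  25a + 5b + c = 162
  36a + 6b + c = 230
Solving the system yields a = 6, b = 2, c = 2.
So g(x) = 6x² + 2x + 2.
Check: g(4) = 106. ✓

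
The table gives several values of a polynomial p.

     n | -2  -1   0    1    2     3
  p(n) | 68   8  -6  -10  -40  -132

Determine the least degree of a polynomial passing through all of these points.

Forward differences of the values at n = -2, -1, 0, 1, 2, 3:
  p  : 68  8  -6  -10  -40  -132
  Δ  : -60  -14  -4  -30  -92
  Δ^2: 46  10  -26  -62
  Δ^3: -36  -36  -36
  Δ^4: 0  0
  Δ^5: 0
The third differences are constant (-36) and nonzero, while all higher differences vanish, so the minimal degree is 3.

3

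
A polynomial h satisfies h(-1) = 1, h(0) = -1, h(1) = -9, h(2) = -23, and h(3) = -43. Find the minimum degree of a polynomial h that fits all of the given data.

2

Forward differences of the values at s = -1, 0, 1, 2, 3:
  h  : 1  -1  -9  -23  -43
  Δ  : -2  -8  -14  -20
  Δ^2: -6  -6  -6
  Δ^3: 0  0
  Δ^4: 0
The second differences are constant (-6) and nonzero, while all higher differences vanish, so the minimal degree is 2.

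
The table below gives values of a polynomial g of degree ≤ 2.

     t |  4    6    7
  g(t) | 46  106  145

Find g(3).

Using the Lagrange interpolation formula with nodes 4, 6, 7:
  L_0(t) = (t - 6)(t - 7) / 6
  L_1(t) = (t - 4)(t - 7) / -2
  L_2(t) = (t - 4)(t - 6) / 3
Then g(t) = 46·L_0(t) + 106·L_1(t) + 145·L_2(t).
Expanding and collecting terms gives g(t) = 3t² - 2.
Evaluating at t = 3: g(3) = 25.

25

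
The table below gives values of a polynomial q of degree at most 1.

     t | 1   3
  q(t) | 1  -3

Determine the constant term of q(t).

3

Write q(t) = at + b. Substituting each data point gives a linear system:
  a + b = 1
  3a + b = -3
Solving the system yields a = -2, b = 3.
So q(t) = -2t + 3.
The constant term is 3.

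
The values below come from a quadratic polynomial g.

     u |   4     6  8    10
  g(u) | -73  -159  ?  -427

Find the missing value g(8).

On equispaced nodes a degree-2 polynomial has vanishing third forward difference, so
  - g(4) + 3·g(6) - 3·g(8) + g(10) = 0.
Substituting the known values and solving for g(8):
  -3·g(8) = 831
  g(8) = -277.

-277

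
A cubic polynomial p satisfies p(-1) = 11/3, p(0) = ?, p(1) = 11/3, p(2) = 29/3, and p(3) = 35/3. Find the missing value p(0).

The 4 known points determine the degree-3 polynomial uniquely.
Write p(t) = at^3 + bt^2 + ct + d. Substituting each data point gives a linear system:
  -a + b - c + d = 11/3
  a + b + c + d = 11/3
  8a + 4b + 2c + d = 29/3
  27a + 9b + 3c + d = 35/3
Solving the system yields a = -1, b = 4, c = 1, d = -1/3.
So p(t) = -t^3 + 4t^2 + t - 1/3.
Then p(0) = -1/3.

-1/3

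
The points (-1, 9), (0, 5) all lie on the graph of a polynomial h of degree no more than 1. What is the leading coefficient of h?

Write h(x) = ax + b. Substituting each data point gives a linear system:
  -a + b = 9
  b = 5
Solving the system yields a = -4, b = 5.
So h(x) = -4x + 5.
The leading coefficient is -4.

-4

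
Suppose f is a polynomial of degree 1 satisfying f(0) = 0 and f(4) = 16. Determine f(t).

Write f(t) = at + b. Substituting each data point gives a linear system:
  b = 0
  4a + b = 16
Solving the system yields a = 4, b = 0.
So f(t) = 4t.
Check: f(0) = 0. ✓

f(t) = 4t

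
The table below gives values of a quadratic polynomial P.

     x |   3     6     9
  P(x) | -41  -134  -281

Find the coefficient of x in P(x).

Write P(x) = ax^2 + bx + c. Substituting each data point gives a linear system:
  9a + 3b + c = -41
  36a + 6b + c = -134
  81a + 9b + c = -281
Solving the system yields a = -3, b = -4, c = -2.
So P(x) = -3x^2 - 4x - 2.
The coefficient of x is -4.

-4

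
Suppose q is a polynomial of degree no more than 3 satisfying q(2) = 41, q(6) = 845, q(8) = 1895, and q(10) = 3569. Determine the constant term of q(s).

-1

Write q(s) = as^3 + bs^2 + cs + d. Substituting each data point gives a linear system:
  8a + 4b + 2c + d = 41
  216a + 36b + 6c + d = 845
  512a + 64b + 8c + d = 1895
  1000a + 100b + 10c + d = 3569
Solving the system yields a = 3, b = 6, c = -3, d = -1.
So q(s) = 3s^3 + 6s^2 - 3s - 1.
The constant term is -1.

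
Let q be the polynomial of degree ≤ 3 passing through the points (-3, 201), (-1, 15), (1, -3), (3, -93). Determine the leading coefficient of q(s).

Write q(s) = as^3 + bs^2 + cs + d. Substituting each data point gives a linear system:
  -27a + 9b - 3c + d = 201
  -a + b - c + d = 15
  a + b + c + d = -3
  27a + 9b + 3c + d = -93
Solving the system yields a = -5, b = 6, c = -4, d = 0.
So q(s) = -5s^3 + 6s^2 - 4s.
The leading coefficient is -5.

-5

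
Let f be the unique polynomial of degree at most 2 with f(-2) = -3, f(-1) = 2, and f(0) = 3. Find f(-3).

-12

Write f(u) = au^2 + bu + c. Substituting each data point gives a linear system:
  4a - 2b + c = -3
  a - b + c = 2
  c = 3
Solving the system yields a = -2, b = -1, c = 3.
So f(u) = -2u^2 - u + 3.
Then f(-3) = -12.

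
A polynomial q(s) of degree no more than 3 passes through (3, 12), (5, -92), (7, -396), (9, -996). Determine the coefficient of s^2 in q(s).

Write q(s) = as^3 + bs^2 + cs + d. Substituting each data point gives a linear system:
  27a + 9b + 3c + d = 12
  125a + 25b + 5c + d = -92
  343a + 49b + 7c + d = -396
  729a + 81b + 9c + d = -996
Solving the system yields a = -2, b = 5, c = 6, d = 3.
So q(s) = -2s^3 + 5s^2 + 6s + 3.
The coefficient of s^2 is 5.

5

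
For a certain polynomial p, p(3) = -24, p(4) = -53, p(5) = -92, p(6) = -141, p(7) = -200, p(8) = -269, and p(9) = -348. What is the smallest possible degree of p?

2

Forward differences of the values at n = 3, 4, 5, 6, 7, 8, 9:
  p  : -24  -53  -92  -141  -200  -269  -348
  Δ  : -29  -39  -49  -59  -69  -79
  Δ^2: -10  -10  -10  -10  -10
  Δ^3: 0  0  0  0
  Δ^4: 0  0  0
  Δ^5: 0  0
  Δ^6: 0
The second differences are constant (-10) and nonzero, while all higher differences vanish, so the minimal degree is 2.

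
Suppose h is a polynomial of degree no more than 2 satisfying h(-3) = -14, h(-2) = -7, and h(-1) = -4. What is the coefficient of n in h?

Write h(n) = an^2 + bn + c. Substituting each data point gives a linear system:
  9a - 3b + c = -14
  4a - 2b + c = -7
  a - b + c = -4
Solving the system yields a = -2, b = -3, c = -5.
So h(n) = -2n² - 3n - 5.
The coefficient of n is -3.

-3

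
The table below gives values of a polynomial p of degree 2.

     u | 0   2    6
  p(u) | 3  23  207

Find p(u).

p(u) = 6u^2 - 2u + 3

Using the Lagrange interpolation formula with nodes 0, 2, 6:
  L_0(u) = (u - 2)(u - 6) / 12
  L_1(u) = u(u - 6) / -8
  L_2(u) = u(u - 2) / 24
Then p(u) = 3·L_0(u) + 23·L_1(u) + 207·L_2(u).
Expanding and collecting terms gives p(u) = 6u^2 - 2u + 3.
Check: p(2) = 23. ✓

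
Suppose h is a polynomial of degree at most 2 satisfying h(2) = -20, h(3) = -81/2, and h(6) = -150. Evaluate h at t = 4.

Write h(t) = at^2 + bt + c. Substituting each data point gives a linear system:
  4a + 2b + c = -20
  9a + 3b + c = -81/2
  36a + 6b + c = -150
Solving the system yields a = -4, b = -1/2, c = -3.
So h(t) = -4t² - (1/2)t - 3.
Then h(4) = -69.

-69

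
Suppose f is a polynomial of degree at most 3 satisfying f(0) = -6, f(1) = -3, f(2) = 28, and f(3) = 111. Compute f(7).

Forward differences of the values at s = 0, 1, 2, 3:
  f  : -6  -3  28  111
  Δ  : 3  31  83
  Δ^2: 28  52
  Δ^3: 24
The third differences are constant, confirming degree 3.
Interpolating (Newton forward form) and evaluating at s = 7 gives f(7) = 1443.

1443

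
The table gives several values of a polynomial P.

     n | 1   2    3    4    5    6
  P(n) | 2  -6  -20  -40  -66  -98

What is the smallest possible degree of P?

2

Forward differences of the values at n = 1, 2, 3, 4, 5, 6:
  P  : 2  -6  -20  -40  -66  -98
  Δ  : -8  -14  -20  -26  -32
  Δ^2: -6  -6  -6  -6
  Δ^3: 0  0  0
  Δ^4: 0  0
  Δ^5: 0
The second differences are constant (-6) and nonzero, while all higher differences vanish, so the minimal degree is 2.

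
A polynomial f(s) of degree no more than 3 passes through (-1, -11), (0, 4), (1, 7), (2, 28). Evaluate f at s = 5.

Forward differences of the values at s = -1, 0, 1, 2:
  f  : -11  4  7  28
  Δ  : 15  3  21
  Δ^2: -12  18
  Δ^3: 30
The third differences are constant, confirming degree 3.
Interpolating (Newton forward form) and evaluating at s = 5 gives f(5) = 499.

499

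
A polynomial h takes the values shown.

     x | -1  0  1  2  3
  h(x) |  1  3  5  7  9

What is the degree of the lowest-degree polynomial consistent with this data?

1

Forward differences of the values at x = -1, 0, 1, 2, 3:
  h  : 1  3  5  7  9
  Δ  : 2  2  2  2
  Δ^2: 0  0  0
  Δ^3: 0  0
  Δ^4: 0
The first differences are constant (2) and nonzero, while all higher differences vanish, so the minimal degree is 1.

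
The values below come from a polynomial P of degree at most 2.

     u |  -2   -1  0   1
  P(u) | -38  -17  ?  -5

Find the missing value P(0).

-6

The 3 known points determine the degree-2 polynomial uniquely.
Write P(u) = au^2 + bu + c. Substituting each data point gives a linear system:
  4a - 2b + c = -38
  a - b + c = -17
  a + b + c = -5
Solving the system yields a = -5, b = 6, c = -6.
So P(u) = -5u² + 6u - 6.
Then P(0) = -6.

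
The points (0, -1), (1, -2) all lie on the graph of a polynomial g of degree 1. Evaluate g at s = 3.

Using the Lagrange interpolation formula with nodes 0, 1:
  L_0(s) = (s - 1) / -1
  L_1(s) = s / 1
Then g(s) = -1·L_0(s) - 2·L_1(s).
Expanding and collecting terms gives g(s) = -s - 1.
Evaluating at s = 3: g(3) = -4.

-4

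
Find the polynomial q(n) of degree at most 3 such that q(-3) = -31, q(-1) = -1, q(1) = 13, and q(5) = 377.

q(n) = 2n^3 + 4n^2 + 5n + 2

Write q(n) = an^3 + bn^2 + cn + d. Substituting each data point gives a linear system:
  -27a + 9b - 3c + d = -31
  -a + b - c + d = -1
  a + b + c + d = 13
  125a + 25b + 5c + d = 377
Solving the system yields a = 2, b = 4, c = 5, d = 2.
So q(n) = 2n^3 + 4n^2 + 5n + 2.
Check: q(-3) = -31. ✓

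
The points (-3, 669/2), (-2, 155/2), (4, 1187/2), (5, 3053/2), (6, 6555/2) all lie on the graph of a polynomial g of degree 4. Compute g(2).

Using the Lagrange interpolation formula with nodes -3, -2, 4, 5, 6:
  L_0(t) = (t + 2)(t - 4)(t - 5)(t - 6) / 504
  L_1(t) = (t + 3)(t - 4)(t - 5)(t - 6) / -336
  L_2(t) = (t + 3)(t + 2)(t - 5)(t - 6) / 84
  L_3(t) = (t + 3)(t + 2)(t - 4)(t - 6) / -56
  L_4(t) = (t + 3)(t + 2)(t - 4)(t - 5) / 144
Then g(t) = 669/2·L_0(t) + 155/2·L_1(t) + 1187/2·L_2(t) + 3053/2·L_3(t) + 6555/2·L_4(t).
Expanding and collecting terms gives g(t) = 3t^4 - 3t^3 + t^2 + 3/2.
Evaluating at t = 2: g(2) = 59/2.

59/2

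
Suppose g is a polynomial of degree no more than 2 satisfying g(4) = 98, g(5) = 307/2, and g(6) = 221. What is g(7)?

601/2

Forward differences of the values at t = 4, 5, 6:
  g  : 98  307/2  221
  Δ  : 111/2  135/2
  Δ^2: 12
The second differences are constant, confirming degree 2.
Interpolating (Newton forward form) and evaluating at t = 7 gives g(7) = 601/2.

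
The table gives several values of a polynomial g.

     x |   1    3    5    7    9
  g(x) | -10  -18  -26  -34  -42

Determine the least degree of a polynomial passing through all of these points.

Forward differences of the values at x = 1, 3, 5, 7, 9:
  g  : -10  -18  -26  -34  -42
  Δ  : -8  -8  -8  -8
  Δ^2: 0  0  0
  Δ^3: 0  0
  Δ^4: 0
The first differences are constant (-8) and nonzero, while all higher differences vanish, so the minimal degree is 1.

1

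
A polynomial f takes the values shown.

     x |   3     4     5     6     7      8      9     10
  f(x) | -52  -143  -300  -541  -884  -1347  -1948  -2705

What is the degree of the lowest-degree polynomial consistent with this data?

Forward differences of the values at x = 3, 4, 5, 6, 7, 8, 9, 10:
  f  : -52  -143  -300  -541  -884  -1347  -1948  -2705
  Δ  : -91  -157  -241  -343  -463  -601  -757
  Δ^2: -66  -84  -102  -120  -138  -156
  Δ^3: -18  -18  -18  -18  -18
  Δ^4: 0  0  0  0
  Δ^5: 0  0  0
  Δ^6: 0  0
  Δ^7: 0
The third differences are constant (-18) and nonzero, while all higher differences vanish, so the minimal degree is 3.

3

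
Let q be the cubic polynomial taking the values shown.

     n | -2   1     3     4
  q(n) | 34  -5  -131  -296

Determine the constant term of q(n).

4

Write q(n) = an^3 + bn^2 + cn + d. Substituting each data point gives a linear system:
  -8a + 4b - 2c + d = 34
  a + b + c + d = -5
  27a + 9b + 3c + d = -131
  64a + 16b + 4c + d = -296
Solving the system yields a = -4, b = -2, c = -3, d = 4.
So q(n) = -4n^3 - 2n^2 - 3n + 4.
The constant term is 4.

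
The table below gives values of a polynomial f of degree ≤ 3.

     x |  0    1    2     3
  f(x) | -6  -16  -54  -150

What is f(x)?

f(x) = -5x^3 + x^2 - 6x - 6

Write f(x) = ax^3 + bx^2 + cx + d. Substituting each data point gives a linear system:
  d = -6
  a + b + c + d = -16
  8a + 4b + 2c + d = -54
  27a + 9b + 3c + d = -150
Solving the system yields a = -5, b = 1, c = -6, d = -6.
So f(x) = -5x^3 + x^2 - 6x - 6.
Check: f(1) = -16. ✓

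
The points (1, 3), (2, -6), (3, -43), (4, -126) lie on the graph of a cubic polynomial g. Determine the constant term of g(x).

Write g(x) = ax^3 + bx^2 + cx + d. Substituting each data point gives a linear system:
  a + b + c + d = 3
  8a + 4b + 2c + d = -6
  27a + 9b + 3c + d = -43
  64a + 16b + 4c + d = -126
Solving the system yields a = -3, b = 4, c = 0, d = 2.
So g(x) = -3x^3 + 4x^2 + 2.
The constant term is 2.

2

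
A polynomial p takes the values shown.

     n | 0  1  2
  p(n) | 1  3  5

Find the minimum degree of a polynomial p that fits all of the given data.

1

Forward differences of the values at n = 0, 1, 2:
  p  : 1  3  5
  Δ  : 2  2
  Δ^2: 0
The first differences are constant (2) and nonzero, while all higher differences vanish, so the minimal degree is 1.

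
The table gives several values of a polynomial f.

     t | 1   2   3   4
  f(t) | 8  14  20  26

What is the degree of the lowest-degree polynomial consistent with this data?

Forward differences of the values at t = 1, 2, 3, 4:
  f  : 8  14  20  26
  Δ  : 6  6  6
  Δ^2: 0  0
  Δ^3: 0
The first differences are constant (6) and nonzero, while all higher differences vanish, so the minimal degree is 1.

1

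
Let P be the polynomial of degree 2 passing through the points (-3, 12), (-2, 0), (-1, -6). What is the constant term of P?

-6

Write P(t) = at^2 + bt + c. Substituting each data point gives a linear system:
  9a - 3b + c = 12
  4a - 2b + c = 0
  a - b + c = -6
Solving the system yields a = 3, b = 3, c = -6.
So P(t) = 3t^2 + 3t - 6.
The constant term is -6.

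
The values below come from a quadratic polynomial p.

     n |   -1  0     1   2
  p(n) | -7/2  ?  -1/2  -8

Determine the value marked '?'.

1

The 3 known points determine the degree-2 polynomial uniquely.
Write p(n) = an^2 + bn + c. Substituting each data point gives a linear system:
  a - b + c = -7/2
  a + b + c = -1/2
  4a + 2b + c = -8
Solving the system yields a = -3, b = 3/2, c = 1.
So p(n) = -3n^2 + (3/2)n + 1.
Then p(0) = 1.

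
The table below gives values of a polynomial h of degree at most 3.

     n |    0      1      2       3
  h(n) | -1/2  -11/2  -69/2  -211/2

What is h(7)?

Using the Lagrange interpolation formula with nodes 0, 1, 2, 3:
  L_0(n) = (n - 1)(n - 2)(n - 3) / -6
  L_1(n) = n(n - 2)(n - 3) / 2
  L_2(n) = n(n - 1)(n - 3) / -2
  L_3(n) = n(n - 1)(n - 2) / 6
Then h(n) = -1/2·L_0(n) - 11/2·L_1(n) - 69/2·L_2(n) - 211/2·L_3(n).
Expanding and collecting terms gives h(n) = -3n^3 - 3n^2 + n - 1/2.
Evaluating at n = 7: h(7) = -2339/2.

-2339/2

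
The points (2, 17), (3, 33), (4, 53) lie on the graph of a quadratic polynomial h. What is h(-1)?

Using the Lagrange interpolation formula with nodes 2, 3, 4:
  L_0(x) = (x - 3)(x - 4) / 2
  L_1(x) = (x - 2)(x - 4) / -1
  L_2(x) = (x - 2)(x - 3) / 2
Then h(x) = 17·L_0(x) + 33·L_1(x) + 53·L_2(x).
Expanding and collecting terms gives h(x) = 2x^2 + 6x - 3.
Evaluating at x = -1: h(-1) = -7.

-7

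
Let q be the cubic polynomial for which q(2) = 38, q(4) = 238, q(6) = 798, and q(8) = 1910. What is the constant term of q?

Write q(t) = at^3 + bt^2 + ct + d. Substituting each data point gives a linear system:
  8a + 4b + 2c + d = 38
  64a + 16b + 4c + d = 238
  216a + 36b + 6c + d = 798
  512a + 64b + 8c + d = 1910
Solving the system yields a = 4, b = -3, c = 6, d = 6.
So q(t) = 4t³ - 3t² + 6t + 6.
The constant term is 6.

6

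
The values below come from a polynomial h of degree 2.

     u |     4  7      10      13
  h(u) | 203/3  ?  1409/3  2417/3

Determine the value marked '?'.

On equispaced nodes a degree-2 polynomial has vanishing third forward difference, so
  - h(4) + 3·h(7) - 3·h(10) + h(13) = 0.
Substituting the known values and solving for h(7):
  3·h(7) = 671
  h(7) = 671/3.

671/3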